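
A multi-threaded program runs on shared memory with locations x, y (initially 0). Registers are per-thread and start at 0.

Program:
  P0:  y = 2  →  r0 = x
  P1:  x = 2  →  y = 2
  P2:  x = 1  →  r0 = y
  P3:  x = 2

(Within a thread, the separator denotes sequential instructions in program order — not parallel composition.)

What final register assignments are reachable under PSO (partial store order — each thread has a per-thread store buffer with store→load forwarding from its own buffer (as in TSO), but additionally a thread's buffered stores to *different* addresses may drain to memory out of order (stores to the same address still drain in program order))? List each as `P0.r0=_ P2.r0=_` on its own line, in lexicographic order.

outcome vector order: (P0.r0,P2.r0)
|PSO outcomes| = 6

P0.r0=0 P2.r0=0
P0.r0=0 P2.r0=2
P0.r0=1 P2.r0=0
P0.r0=1 P2.r0=2
P0.r0=2 P2.r0=0
P0.r0=2 P2.r0=2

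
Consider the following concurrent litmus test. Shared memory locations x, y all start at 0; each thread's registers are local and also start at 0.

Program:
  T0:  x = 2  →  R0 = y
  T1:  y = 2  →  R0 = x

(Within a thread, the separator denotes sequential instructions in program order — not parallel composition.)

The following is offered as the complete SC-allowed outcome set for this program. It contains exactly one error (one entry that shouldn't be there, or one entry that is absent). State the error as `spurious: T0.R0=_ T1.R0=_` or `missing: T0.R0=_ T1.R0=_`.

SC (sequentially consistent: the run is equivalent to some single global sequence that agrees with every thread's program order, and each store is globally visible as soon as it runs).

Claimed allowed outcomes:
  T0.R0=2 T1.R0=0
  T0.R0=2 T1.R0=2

missing: T0.R0=0 T1.R0=2

outcome vector order: (T0.R0,T1.R0)
SC (3): 02, 20, 22
SC∖claimed = {02}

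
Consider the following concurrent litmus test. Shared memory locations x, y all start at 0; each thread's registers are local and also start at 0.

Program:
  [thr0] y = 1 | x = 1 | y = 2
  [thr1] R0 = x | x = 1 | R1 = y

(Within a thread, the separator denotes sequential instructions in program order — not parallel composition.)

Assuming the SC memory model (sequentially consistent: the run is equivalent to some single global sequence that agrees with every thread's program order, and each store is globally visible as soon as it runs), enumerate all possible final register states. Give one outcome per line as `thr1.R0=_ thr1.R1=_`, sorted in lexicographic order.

outcome vector order: (thr1.R0,thr1.R1)
|SC outcomes| = 5

thr1.R0=0 thr1.R1=0
thr1.R0=0 thr1.R1=1
thr1.R0=0 thr1.R1=2
thr1.R0=1 thr1.R1=1
thr1.R0=1 thr1.R1=2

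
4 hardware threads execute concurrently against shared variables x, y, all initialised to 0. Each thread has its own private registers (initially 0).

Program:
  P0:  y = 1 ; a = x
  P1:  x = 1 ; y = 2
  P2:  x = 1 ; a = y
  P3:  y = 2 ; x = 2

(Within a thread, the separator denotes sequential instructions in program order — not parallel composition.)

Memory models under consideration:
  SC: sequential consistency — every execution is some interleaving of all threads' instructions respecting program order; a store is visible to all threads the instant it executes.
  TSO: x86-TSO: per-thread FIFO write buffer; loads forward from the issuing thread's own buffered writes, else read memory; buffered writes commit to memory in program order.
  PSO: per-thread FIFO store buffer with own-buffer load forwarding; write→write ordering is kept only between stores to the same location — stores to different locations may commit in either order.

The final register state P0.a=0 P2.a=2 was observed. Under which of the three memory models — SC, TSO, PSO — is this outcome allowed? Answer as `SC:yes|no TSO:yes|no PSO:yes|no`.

SC:yes TSO:yes PSO:yes

outcome vector order: (P0.a,P2.a)
SC (8): <0 1>, <0 2>, <1 0>, <1 1>, <1 2>, <2 0>, <2 1>, <2 2>
TSO (9): <0 0>, <0 1>, <0 2>, <1 0>, <1 1>, <1 2>, <2 0>, <2 1>, <2 2>
PSO (9): <0 0>, <0 1>, <0 2>, <1 0>, <1 1>, <1 2>, <2 0>, <2 1>, <2 2>
target <0 2> ∈ {SC,TSO,PSO}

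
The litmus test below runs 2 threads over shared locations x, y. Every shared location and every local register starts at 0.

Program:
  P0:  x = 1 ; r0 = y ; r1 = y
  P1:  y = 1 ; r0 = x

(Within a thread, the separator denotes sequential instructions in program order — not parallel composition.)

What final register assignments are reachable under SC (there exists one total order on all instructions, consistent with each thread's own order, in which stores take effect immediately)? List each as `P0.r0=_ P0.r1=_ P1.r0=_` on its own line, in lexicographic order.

outcome vector order: (P0.r0,P0.r1,P1.r0)
|SC outcomes| = 4

P0.r0=0 P0.r1=0 P1.r0=1
P0.r0=0 P0.r1=1 P1.r0=1
P0.r0=1 P0.r1=1 P1.r0=0
P0.r0=1 P0.r1=1 P1.r0=1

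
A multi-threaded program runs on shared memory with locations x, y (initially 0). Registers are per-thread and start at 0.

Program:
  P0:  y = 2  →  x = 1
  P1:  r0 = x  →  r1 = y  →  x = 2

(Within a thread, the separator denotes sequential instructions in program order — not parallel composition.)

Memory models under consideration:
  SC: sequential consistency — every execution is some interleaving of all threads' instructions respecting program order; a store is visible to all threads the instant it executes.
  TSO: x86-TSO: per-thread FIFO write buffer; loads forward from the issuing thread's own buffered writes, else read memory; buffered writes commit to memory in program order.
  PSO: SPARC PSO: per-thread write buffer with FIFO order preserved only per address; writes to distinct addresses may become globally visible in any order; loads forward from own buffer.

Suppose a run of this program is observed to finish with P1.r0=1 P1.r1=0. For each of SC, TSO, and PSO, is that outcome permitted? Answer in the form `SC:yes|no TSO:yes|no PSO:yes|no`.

SC:no TSO:no PSO:yes

outcome vector order: (P1.r0,P1.r1)
SC (3): 00 02 12
TSO (3): 00 02 12
PSO (4): 00 02 10 12
target 10 ∈ {PSO}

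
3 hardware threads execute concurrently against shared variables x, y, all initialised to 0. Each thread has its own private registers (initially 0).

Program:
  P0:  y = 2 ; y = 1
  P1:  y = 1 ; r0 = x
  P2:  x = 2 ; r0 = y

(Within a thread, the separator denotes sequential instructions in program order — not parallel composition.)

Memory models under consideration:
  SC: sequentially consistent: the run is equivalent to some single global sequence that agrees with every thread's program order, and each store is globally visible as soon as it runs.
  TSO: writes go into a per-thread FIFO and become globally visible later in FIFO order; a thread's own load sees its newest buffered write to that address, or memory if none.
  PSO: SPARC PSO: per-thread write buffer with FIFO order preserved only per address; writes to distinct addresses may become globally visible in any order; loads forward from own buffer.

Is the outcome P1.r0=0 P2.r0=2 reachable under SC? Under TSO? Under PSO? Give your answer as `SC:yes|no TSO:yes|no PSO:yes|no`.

SC:yes TSO:yes PSO:yes

outcome vector order: (P1.r0,P2.r0)
under SC → <0 1> <0 2> <2 0> <2 1> <2 2>
under TSO → <0 0> <0 1> <0 2> <2 0> <2 1> <2 2>
under PSO → <0 0> <0 1> <0 2> <2 0> <2 1> <2 2>
target <0 2> ∈ {SC,TSO,PSO}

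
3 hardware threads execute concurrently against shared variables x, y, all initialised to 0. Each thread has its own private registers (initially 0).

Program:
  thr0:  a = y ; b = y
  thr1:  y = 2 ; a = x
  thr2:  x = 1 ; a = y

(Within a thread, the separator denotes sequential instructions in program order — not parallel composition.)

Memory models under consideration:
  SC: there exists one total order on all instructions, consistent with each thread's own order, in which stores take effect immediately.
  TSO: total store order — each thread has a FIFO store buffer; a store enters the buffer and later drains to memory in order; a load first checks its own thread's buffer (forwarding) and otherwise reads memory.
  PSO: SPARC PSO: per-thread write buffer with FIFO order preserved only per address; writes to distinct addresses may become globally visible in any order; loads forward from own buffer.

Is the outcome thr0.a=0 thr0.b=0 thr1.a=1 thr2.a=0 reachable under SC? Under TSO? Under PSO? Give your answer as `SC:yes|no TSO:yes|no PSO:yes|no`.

SC:yes TSO:yes PSO:yes

outcome vector order: (thr0.a,thr0.b,thr1.a,thr2.a)
[SC] allowed = {(0,0,0,2); (0,0,1,0); (0,0,1,2); (0,2,0,2); (0,2,1,0); (0,2,1,2); (2,2,0,2); (2,2,1,0); (2,2,1,2)}
[TSO] allowed = {(0,0,0,0); (0,0,0,2); (0,0,1,0); (0,0,1,2); (0,2,0,0); (0,2,0,2); (0,2,1,0); (0,2,1,2); (2,2,0,0); (2,2,0,2); (2,2,1,0); (2,2,1,2)}
[PSO] allowed = {(0,0,0,0); (0,0,0,2); (0,0,1,0); (0,0,1,2); (0,2,0,0); (0,2,0,2); (0,2,1,0); (0,2,1,2); (2,2,0,0); (2,2,0,2); (2,2,1,0); (2,2,1,2)}
target (0,0,1,0) ∈ {SC,TSO,PSO}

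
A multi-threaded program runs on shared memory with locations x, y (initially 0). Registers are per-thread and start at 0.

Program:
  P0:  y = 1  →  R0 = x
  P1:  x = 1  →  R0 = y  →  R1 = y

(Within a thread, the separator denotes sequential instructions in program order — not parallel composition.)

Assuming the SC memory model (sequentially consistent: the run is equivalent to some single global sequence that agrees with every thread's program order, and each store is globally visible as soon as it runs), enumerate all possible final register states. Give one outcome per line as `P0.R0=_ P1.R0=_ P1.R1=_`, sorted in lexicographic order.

outcome vector order: (P0.R0,P1.R0,P1.R1)
|SC outcomes| = 4

P0.R0=0 P1.R0=1 P1.R1=1
P0.R0=1 P1.R0=0 P1.R1=0
P0.R0=1 P1.R0=0 P1.R1=1
P0.R0=1 P1.R0=1 P1.R1=1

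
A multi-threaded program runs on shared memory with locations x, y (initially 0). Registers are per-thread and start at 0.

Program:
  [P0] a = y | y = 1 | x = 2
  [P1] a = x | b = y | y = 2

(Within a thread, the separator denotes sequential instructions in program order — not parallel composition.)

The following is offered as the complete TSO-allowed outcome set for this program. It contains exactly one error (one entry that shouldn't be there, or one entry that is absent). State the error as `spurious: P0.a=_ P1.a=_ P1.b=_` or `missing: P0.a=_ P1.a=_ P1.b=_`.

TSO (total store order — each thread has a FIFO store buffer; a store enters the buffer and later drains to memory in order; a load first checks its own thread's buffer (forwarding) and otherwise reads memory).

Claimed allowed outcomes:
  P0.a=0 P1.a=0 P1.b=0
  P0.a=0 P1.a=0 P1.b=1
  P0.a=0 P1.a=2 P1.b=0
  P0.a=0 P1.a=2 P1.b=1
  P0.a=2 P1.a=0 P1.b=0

spurious: P0.a=0 P1.a=2 P1.b=0

outcome vector order: (P0.a,P1.a,P1.b)
under TSO → 0/0/0 0/0/1 0/2/1 2/0/0
claimed∖TSO = {0/2/0}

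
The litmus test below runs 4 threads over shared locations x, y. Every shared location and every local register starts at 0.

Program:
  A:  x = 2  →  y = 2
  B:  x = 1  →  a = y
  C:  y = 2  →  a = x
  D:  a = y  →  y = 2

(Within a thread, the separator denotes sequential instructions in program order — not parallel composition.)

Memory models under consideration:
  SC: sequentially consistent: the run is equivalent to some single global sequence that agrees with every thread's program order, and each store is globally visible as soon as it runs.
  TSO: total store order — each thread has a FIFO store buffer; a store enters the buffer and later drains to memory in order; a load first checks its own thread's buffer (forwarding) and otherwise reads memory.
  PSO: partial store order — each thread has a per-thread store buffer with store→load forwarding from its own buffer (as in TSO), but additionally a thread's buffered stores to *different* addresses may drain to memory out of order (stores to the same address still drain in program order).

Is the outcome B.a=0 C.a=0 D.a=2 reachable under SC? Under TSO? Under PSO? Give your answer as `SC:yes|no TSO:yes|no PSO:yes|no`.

SC:no TSO:yes PSO:yes

outcome vector order: (B.a,C.a,D.a)
SC: 10 outcomes — {(0,1,0); (0,1,2); (0,2,0); (0,2,2); (2,0,0); (2,0,2); (2,1,0); (2,1,2); (2,2,0); (2,2,2)}
TSO: 12 outcomes — {(0,0,0); (0,0,2); (0,1,0); (0,1,2); (0,2,0); (0,2,2); (2,0,0); (2,0,2); (2,1,0); (2,1,2); (2,2,0); (2,2,2)}
PSO: 12 outcomes — {(0,0,0); (0,0,2); (0,1,0); (0,1,2); (0,2,0); (0,2,2); (2,0,0); (2,0,2); (2,1,0); (2,1,2); (2,2,0); (2,2,2)}
target (0,0,2) ∈ {TSO,PSO}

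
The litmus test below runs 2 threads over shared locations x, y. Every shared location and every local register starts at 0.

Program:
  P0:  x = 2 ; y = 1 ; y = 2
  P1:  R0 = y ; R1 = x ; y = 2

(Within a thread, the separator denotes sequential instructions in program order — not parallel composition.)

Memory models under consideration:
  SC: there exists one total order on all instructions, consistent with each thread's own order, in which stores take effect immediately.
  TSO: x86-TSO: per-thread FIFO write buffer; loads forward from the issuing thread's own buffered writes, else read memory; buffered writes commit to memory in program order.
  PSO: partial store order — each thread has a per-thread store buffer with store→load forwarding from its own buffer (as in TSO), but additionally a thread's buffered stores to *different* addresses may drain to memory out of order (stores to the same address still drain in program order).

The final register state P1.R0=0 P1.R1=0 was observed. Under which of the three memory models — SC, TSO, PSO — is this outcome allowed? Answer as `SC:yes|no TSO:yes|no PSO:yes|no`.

SC:yes TSO:yes PSO:yes

outcome vector order: (P1.R0,P1.R1)
[SC] allowed = {0/0 0/2 1/2 2/2}
[TSO] allowed = {0/0 0/2 1/2 2/2}
[PSO] allowed = {0/0 0/2 1/0 1/2 2/0 2/2}
target 0/0 ∈ {SC,TSO,PSO}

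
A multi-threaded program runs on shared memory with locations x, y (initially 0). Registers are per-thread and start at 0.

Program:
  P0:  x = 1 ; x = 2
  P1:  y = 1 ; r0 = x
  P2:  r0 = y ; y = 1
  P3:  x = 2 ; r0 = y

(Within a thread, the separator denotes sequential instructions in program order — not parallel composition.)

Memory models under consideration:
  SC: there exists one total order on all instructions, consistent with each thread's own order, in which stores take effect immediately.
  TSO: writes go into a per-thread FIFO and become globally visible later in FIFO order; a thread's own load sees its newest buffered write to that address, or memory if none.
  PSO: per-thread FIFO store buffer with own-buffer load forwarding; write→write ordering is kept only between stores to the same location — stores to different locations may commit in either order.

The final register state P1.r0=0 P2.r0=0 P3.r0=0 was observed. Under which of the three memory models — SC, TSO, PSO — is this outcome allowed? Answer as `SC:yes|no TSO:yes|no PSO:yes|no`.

SC:no TSO:yes PSO:yes

outcome vector order: (P1.r0,P2.r0,P3.r0)
under SC → (0,0,1), (0,1,1), (1,0,0), (1,0,1), (1,1,0), (1,1,1), (2,0,0), (2,0,1), (2,1,0), (2,1,1)
under TSO → (0,0,0), (0,0,1), (0,1,0), (0,1,1), (1,0,0), (1,0,1), (1,1,0), (1,1,1), (2,0,0), (2,0,1), (2,1,0), (2,1,1)
under PSO → (0,0,0), (0,0,1), (0,1,0), (0,1,1), (1,0,0), (1,0,1), (1,1,0), (1,1,1), (2,0,0), (2,0,1), (2,1,0), (2,1,1)
target (0,0,0) ∈ {TSO,PSO}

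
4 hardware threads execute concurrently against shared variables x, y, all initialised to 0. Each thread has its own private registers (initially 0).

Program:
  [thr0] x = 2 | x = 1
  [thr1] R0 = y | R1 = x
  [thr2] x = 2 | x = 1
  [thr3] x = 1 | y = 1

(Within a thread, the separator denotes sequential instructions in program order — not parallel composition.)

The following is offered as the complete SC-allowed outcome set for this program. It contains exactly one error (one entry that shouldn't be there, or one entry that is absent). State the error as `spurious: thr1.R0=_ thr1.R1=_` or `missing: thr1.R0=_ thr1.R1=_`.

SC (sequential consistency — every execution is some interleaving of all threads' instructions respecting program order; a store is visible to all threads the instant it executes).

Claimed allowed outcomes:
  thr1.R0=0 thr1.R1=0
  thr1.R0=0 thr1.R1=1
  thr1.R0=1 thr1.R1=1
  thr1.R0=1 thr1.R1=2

missing: thr1.R0=0 thr1.R1=2

outcome vector order: (thr1.R0,thr1.R1)
under SC → <0 0>, <0 1>, <0 2>, <1 1>, <1 2>
SC∖claimed = {<0 2>}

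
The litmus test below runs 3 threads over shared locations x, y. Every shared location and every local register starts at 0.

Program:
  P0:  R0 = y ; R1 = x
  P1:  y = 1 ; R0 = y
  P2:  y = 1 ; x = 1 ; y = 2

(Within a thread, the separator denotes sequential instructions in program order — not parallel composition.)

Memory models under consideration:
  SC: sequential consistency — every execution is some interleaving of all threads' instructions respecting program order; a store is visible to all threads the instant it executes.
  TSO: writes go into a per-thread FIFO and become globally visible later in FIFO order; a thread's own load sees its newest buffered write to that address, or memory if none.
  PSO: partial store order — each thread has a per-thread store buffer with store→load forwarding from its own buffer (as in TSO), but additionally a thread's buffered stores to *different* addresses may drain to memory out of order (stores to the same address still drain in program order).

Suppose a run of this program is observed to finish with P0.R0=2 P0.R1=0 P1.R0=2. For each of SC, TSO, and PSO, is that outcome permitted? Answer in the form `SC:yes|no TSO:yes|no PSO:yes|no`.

SC:no TSO:no PSO:yes

outcome vector order: (P0.R0,P0.R1,P1.R0)
SC: 10 outcomes — {<0 0 1>; <0 0 2>; <0 1 1>; <0 1 2>; <1 0 1>; <1 0 2>; <1 1 1>; <1 1 2>; <2 1 1>; <2 1 2>}
TSO: 10 outcomes — {<0 0 1>; <0 0 2>; <0 1 1>; <0 1 2>; <1 0 1>; <1 0 2>; <1 1 1>; <1 1 2>; <2 1 1>; <2 1 2>}
PSO: 12 outcomes — {<0 0 1>; <0 0 2>; <0 1 1>; <0 1 2>; <1 0 1>; <1 0 2>; <1 1 1>; <1 1 2>; <2 0 1>; <2 0 2>; <2 1 1>; <2 1 2>}
target <2 0 2> ∈ {PSO}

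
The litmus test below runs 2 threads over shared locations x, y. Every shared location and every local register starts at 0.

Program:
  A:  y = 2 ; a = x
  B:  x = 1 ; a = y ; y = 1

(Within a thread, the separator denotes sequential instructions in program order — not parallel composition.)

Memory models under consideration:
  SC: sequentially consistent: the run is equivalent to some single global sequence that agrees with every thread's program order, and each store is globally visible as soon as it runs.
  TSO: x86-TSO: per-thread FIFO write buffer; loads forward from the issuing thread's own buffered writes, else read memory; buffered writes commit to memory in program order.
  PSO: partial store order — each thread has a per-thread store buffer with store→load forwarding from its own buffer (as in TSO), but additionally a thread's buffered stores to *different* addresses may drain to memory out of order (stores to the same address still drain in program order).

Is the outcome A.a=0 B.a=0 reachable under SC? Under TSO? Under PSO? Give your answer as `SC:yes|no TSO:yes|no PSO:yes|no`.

SC:no TSO:yes PSO:yes

outcome vector order: (A.a,B.a)
SC (3): 02; 10; 12
TSO (4): 00; 02; 10; 12
PSO (4): 00; 02; 10; 12
target 00 ∈ {TSO,PSO}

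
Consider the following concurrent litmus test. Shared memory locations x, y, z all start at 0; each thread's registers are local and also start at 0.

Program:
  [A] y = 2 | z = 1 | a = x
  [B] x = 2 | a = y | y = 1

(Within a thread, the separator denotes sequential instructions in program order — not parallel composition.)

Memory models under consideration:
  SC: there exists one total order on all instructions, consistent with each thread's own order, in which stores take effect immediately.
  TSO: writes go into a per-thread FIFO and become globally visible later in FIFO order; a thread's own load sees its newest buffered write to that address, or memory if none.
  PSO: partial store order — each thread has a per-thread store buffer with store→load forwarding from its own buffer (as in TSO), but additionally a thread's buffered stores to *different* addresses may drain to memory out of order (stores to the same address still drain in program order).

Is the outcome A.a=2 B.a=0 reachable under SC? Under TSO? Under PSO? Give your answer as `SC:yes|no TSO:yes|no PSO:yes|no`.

outcome vector order: (A.a,B.a)
under SC → 0/2, 2/0, 2/2
under TSO → 0/0, 0/2, 2/0, 2/2
under PSO → 0/0, 0/2, 2/0, 2/2
target 2/0 ∈ {SC,TSO,PSO}

SC:yes TSO:yes PSO:yes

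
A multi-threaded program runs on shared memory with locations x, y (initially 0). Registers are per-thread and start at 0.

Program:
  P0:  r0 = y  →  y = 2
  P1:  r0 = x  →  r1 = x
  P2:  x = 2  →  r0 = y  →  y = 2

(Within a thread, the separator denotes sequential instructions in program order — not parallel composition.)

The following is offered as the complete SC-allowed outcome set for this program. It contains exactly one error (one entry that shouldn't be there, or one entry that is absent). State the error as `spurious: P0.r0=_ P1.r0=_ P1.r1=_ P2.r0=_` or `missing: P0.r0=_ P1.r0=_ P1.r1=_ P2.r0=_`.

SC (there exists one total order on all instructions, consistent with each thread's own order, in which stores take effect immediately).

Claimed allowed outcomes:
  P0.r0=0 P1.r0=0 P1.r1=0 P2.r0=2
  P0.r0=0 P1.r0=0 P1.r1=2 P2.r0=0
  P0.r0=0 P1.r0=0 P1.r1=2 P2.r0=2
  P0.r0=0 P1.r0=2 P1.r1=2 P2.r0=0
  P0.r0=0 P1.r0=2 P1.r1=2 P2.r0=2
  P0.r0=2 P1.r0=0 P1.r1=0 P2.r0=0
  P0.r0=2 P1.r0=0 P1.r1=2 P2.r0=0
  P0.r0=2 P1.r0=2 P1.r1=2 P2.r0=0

missing: P0.r0=0 P1.r0=0 P1.r1=0 P2.r0=0

outcome vector order: (P0.r0,P1.r0,P1.r1,P2.r0)
SC (9): 0000, 0002, 0020, 0022, 0220, 0222, 2000, 2020, 2220
SC∖claimed = {0000}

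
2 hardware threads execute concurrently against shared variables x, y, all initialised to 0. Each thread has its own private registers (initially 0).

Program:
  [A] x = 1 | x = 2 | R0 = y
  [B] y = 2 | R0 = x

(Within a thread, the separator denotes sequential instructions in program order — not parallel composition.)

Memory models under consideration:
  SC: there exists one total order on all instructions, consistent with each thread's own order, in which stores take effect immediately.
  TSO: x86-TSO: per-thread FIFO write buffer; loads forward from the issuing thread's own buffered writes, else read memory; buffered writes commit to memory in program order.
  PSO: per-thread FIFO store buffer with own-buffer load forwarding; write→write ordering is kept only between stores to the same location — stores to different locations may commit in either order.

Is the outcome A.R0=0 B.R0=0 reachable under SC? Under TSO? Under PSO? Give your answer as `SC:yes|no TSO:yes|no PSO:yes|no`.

SC:no TSO:yes PSO:yes

outcome vector order: (A.R0,B.R0)
under SC → 02 20 21 22
under TSO → 00 01 02 20 21 22
under PSO → 00 01 02 20 21 22
target 00 ∈ {TSO,PSO}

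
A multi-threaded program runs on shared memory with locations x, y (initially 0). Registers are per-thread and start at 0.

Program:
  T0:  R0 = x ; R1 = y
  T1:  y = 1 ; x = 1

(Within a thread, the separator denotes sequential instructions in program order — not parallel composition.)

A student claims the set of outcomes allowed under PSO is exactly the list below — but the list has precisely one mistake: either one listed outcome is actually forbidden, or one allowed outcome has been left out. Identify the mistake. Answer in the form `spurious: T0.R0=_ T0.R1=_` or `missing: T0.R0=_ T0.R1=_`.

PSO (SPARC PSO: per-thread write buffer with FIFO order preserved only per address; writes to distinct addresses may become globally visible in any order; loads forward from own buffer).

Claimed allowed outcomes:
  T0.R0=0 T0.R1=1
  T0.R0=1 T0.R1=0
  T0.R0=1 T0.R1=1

outcome vector order: (T0.R0,T0.R1)
PSO: 4 outcomes — {0/0 0/1 1/0 1/1}
PSO∖claimed = {0/0}

missing: T0.R0=0 T0.R1=0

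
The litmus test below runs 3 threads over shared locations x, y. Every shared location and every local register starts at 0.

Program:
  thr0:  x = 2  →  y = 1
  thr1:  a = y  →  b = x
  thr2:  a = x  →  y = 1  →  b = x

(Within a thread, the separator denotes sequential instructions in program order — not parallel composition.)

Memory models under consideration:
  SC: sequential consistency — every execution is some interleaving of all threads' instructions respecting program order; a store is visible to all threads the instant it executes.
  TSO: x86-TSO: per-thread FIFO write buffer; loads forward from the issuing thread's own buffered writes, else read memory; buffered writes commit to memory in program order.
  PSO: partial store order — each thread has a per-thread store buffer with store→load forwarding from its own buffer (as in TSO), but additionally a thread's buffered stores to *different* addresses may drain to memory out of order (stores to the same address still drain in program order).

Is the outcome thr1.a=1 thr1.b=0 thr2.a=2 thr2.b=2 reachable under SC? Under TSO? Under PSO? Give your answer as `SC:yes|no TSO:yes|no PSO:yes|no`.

outcome vector order: (thr1.a,thr1.b,thr2.a,thr2.b)
SC: 11 outcomes — {0000; 0002; 0022; 0200; 0202; 0222; 1000; 1002; 1200; 1202; 1222}
TSO: 11 outcomes — {0000; 0002; 0022; 0200; 0202; 0222; 1000; 1002; 1200; 1202; 1222}
PSO: 12 outcomes — {0000; 0002; 0022; 0200; 0202; 0222; 1000; 1002; 1022; 1200; 1202; 1222}
target 1022 ∈ {PSO}

SC:no TSO:no PSO:yes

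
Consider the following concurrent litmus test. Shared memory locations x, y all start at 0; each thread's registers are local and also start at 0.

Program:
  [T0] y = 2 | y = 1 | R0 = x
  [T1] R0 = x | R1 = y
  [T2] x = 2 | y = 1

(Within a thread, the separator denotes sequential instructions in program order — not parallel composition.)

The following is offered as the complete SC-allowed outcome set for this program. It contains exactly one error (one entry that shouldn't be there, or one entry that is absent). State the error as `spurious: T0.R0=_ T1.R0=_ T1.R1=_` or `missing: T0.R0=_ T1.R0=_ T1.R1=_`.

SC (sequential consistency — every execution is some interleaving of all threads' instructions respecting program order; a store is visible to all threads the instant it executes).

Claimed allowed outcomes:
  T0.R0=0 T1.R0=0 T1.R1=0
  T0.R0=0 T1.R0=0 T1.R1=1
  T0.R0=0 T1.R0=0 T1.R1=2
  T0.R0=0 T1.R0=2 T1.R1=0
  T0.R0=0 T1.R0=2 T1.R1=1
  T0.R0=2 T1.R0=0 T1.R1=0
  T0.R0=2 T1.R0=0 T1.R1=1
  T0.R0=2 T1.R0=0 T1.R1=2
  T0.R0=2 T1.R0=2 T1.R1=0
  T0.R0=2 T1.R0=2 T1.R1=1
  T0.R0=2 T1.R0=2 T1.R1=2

spurious: T0.R0=0 T1.R0=2 T1.R1=0

outcome vector order: (T0.R0,T1.R0,T1.R1)
SC: 10 outcomes — {0/0/0; 0/0/1; 0/0/2; 0/2/1; 2/0/0; 2/0/1; 2/0/2; 2/2/0; 2/2/1; 2/2/2}
claimed∖SC = {0/2/0}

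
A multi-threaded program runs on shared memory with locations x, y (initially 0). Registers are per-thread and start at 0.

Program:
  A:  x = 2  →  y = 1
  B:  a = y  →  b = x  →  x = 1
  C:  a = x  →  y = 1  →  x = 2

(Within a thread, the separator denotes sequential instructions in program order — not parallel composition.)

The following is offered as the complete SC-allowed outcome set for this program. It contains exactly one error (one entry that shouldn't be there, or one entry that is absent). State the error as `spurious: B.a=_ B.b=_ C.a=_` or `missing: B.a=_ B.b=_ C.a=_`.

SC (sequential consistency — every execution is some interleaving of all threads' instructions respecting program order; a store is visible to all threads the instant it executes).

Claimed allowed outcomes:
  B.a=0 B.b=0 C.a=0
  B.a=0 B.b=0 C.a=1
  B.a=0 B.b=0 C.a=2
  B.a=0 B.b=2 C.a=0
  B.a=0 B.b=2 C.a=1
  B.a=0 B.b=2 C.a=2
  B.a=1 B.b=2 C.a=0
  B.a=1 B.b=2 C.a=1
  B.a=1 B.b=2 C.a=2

outcome vector order: (B.a,B.b,C.a)
SC (10): 0/0/0, 0/0/1, 0/0/2, 0/2/0, 0/2/1, 0/2/2, 1/0/0, 1/2/0, 1/2/1, 1/2/2
SC∖claimed = {1/0/0}

missing: B.a=1 B.b=0 C.a=0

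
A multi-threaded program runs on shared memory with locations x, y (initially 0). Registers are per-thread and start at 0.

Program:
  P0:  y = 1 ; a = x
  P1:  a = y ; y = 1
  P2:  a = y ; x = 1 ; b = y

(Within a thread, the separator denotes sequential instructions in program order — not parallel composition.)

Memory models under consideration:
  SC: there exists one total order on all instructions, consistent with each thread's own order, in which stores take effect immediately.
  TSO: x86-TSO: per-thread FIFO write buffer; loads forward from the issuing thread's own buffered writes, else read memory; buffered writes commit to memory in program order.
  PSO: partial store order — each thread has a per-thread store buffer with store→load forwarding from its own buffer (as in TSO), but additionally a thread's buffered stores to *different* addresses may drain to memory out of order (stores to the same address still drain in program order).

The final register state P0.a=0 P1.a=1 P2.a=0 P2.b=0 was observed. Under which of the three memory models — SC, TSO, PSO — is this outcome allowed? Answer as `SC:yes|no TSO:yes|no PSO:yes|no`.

outcome vector order: (P0.a,P1.a,P2.a,P2.b)
SC (10): 0/0/0/1, 0/0/1/1, 0/1/0/1, 0/1/1/1, 1/0/0/0, 1/0/0/1, 1/0/1/1, 1/1/0/0, 1/1/0/1, 1/1/1/1
TSO (12): 0/0/0/0, 0/0/0/1, 0/0/1/1, 0/1/0/0, 0/1/0/1, 0/1/1/1, 1/0/0/0, 1/0/0/1, 1/0/1/1, 1/1/0/0, 1/1/0/1, 1/1/1/1
PSO (12): 0/0/0/0, 0/0/0/1, 0/0/1/1, 0/1/0/0, 0/1/0/1, 0/1/1/1, 1/0/0/0, 1/0/0/1, 1/0/1/1, 1/1/0/0, 1/1/0/1, 1/1/1/1
target 0/1/0/0 ∈ {TSO,PSO}

SC:no TSO:yes PSO:yes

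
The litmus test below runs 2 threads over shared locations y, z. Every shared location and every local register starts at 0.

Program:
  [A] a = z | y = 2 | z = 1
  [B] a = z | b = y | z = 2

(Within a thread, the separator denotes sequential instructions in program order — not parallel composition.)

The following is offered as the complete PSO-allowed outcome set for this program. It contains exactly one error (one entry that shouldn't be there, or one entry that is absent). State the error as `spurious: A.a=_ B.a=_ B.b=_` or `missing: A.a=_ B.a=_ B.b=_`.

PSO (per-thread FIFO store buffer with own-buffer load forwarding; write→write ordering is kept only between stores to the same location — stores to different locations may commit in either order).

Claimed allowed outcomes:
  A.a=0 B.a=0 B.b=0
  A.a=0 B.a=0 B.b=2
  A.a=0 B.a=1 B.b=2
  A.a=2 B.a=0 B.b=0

outcome vector order: (A.a,B.a,B.b)
under PSO → (0,0,0), (0,0,2), (0,1,0), (0,1,2), (2,0,0)
PSO∖claimed = {(0,1,0)}

missing: A.a=0 B.a=1 B.b=0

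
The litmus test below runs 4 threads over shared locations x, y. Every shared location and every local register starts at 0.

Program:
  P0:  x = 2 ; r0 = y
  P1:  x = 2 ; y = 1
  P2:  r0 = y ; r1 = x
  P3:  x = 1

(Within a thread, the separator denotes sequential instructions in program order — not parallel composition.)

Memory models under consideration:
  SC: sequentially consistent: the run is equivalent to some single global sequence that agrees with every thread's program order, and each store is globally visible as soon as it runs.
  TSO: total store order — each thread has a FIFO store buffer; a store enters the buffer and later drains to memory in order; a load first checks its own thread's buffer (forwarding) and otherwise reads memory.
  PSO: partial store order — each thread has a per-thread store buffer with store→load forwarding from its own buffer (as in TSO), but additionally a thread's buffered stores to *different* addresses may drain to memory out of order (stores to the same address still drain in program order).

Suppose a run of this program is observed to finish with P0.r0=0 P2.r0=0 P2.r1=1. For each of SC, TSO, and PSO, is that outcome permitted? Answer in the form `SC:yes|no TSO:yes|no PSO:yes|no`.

SC:yes TSO:yes PSO:yes

outcome vector order: (P0.r0,P2.r0,P2.r1)
[SC] allowed = {(0,0,0), (0,0,1), (0,0,2), (0,1,1), (0,1,2), (1,0,0), (1,0,1), (1,0,2), (1,1,1), (1,1,2)}
[TSO] allowed = {(0,0,0), (0,0,1), (0,0,2), (0,1,1), (0,1,2), (1,0,0), (1,0,1), (1,0,2), (1,1,1), (1,1,2)}
[PSO] allowed = {(0,0,0), (0,0,1), (0,0,2), (0,1,0), (0,1,1), (0,1,2), (1,0,0), (1,0,1), (1,0,2), (1,1,0), (1,1,1), (1,1,2)}
target (0,0,1) ∈ {SC,TSO,PSO}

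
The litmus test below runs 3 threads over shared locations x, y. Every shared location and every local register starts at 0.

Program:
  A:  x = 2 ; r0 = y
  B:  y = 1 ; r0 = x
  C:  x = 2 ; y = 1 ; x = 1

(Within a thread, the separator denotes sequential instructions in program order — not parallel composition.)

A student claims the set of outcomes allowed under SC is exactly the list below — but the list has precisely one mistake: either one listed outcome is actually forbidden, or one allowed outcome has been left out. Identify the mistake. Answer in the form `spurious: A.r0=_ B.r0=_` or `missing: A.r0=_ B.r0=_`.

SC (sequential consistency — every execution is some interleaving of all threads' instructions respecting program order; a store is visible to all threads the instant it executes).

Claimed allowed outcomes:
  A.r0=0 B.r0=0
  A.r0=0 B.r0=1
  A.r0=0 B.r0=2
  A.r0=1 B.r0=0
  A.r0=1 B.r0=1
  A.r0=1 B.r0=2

spurious: A.r0=0 B.r0=0

outcome vector order: (A.r0,B.r0)
[SC] allowed = {<0 1>, <0 2>, <1 0>, <1 1>, <1 2>}
claimed∖SC = {<0 0>}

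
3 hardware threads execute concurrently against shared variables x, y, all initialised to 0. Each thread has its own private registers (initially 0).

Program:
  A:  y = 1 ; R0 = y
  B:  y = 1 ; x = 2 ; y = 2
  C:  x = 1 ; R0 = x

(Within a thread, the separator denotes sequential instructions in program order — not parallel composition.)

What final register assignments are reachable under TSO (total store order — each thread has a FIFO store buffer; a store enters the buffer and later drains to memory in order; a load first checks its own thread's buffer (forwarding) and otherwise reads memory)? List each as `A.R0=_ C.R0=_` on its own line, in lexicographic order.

outcome vector order: (A.R0,C.R0)
|TSO outcomes| = 4

A.R0=1 C.R0=1
A.R0=1 C.R0=2
A.R0=2 C.R0=1
A.R0=2 C.R0=2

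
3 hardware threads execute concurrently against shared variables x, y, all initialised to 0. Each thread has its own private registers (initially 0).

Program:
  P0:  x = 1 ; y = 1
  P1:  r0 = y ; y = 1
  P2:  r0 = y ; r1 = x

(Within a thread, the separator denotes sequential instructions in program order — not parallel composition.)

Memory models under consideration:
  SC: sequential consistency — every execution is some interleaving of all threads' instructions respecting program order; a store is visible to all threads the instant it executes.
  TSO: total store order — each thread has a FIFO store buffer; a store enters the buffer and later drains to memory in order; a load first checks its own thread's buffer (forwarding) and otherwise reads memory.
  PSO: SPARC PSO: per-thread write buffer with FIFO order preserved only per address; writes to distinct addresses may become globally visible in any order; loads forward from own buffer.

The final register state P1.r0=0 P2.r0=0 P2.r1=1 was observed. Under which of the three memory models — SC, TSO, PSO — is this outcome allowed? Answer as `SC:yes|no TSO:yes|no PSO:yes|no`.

outcome vector order: (P1.r0,P2.r0,P2.r1)
SC (7): 000, 001, 010, 011, 100, 101, 111
TSO (7): 000, 001, 010, 011, 100, 101, 111
PSO (8): 000, 001, 010, 011, 100, 101, 110, 111
target 001 ∈ {SC,TSO,PSO}

SC:yes TSO:yes PSO:yes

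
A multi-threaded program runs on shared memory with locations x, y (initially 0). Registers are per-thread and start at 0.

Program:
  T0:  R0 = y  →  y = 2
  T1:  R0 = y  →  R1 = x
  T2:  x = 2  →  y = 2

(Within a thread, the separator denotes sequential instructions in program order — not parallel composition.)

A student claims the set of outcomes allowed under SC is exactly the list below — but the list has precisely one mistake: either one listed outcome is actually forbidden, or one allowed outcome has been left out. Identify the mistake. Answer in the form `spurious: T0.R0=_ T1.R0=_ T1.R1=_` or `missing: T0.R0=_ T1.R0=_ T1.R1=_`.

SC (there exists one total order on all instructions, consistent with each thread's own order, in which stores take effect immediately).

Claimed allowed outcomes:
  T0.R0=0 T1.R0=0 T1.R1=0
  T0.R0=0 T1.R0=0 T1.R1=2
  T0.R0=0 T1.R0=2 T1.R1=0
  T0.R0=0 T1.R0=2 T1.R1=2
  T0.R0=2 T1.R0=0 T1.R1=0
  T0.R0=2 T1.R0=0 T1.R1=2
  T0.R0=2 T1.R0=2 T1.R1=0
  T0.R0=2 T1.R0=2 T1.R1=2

outcome vector order: (T0.R0,T1.R0,T1.R1)
SC (7): <0 0 0>; <0 0 2>; <0 2 0>; <0 2 2>; <2 0 0>; <2 0 2>; <2 2 2>
claimed∖SC = {<2 2 0>}

spurious: T0.R0=2 T1.R0=2 T1.R1=0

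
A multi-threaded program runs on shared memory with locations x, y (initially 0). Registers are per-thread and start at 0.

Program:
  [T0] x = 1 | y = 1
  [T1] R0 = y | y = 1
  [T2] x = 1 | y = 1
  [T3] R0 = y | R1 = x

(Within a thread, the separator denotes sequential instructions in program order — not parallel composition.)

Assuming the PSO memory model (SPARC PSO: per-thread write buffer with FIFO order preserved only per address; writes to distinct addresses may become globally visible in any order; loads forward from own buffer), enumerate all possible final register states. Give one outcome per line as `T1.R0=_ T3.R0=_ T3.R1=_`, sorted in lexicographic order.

T1.R0=0 T3.R0=0 T3.R1=0
T1.R0=0 T3.R0=0 T3.R1=1
T1.R0=0 T3.R0=1 T3.R1=0
T1.R0=0 T3.R0=1 T3.R1=1
T1.R0=1 T3.R0=0 T3.R1=0
T1.R0=1 T3.R0=0 T3.R1=1
T1.R0=1 T3.R0=1 T3.R1=0
T1.R0=1 T3.R0=1 T3.R1=1

outcome vector order: (T1.R0,T3.R0,T3.R1)
|PSO outcomes| = 8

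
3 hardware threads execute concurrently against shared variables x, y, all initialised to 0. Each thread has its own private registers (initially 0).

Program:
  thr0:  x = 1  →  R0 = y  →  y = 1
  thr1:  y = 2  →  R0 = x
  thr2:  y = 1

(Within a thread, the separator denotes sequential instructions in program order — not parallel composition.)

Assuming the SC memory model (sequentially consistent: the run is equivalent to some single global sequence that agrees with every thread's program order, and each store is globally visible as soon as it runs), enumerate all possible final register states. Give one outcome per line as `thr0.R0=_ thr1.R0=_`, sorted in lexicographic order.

thr0.R0=0 thr1.R0=1
thr0.R0=1 thr1.R0=0
thr0.R0=1 thr1.R0=1
thr0.R0=2 thr1.R0=0
thr0.R0=2 thr1.R0=1

outcome vector order: (thr0.R0,thr1.R0)
|SC outcomes| = 5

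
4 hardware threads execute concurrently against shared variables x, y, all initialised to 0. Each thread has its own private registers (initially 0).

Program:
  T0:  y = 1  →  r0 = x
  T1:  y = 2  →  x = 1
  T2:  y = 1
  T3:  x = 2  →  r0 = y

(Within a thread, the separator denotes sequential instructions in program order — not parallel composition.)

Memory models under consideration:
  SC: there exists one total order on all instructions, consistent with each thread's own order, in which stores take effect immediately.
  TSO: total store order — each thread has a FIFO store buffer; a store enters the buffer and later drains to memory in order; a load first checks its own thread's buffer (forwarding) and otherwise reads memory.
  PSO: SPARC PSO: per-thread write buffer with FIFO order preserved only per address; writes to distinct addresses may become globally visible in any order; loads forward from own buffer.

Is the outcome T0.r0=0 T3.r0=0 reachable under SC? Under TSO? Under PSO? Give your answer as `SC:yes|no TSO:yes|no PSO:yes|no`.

outcome vector order: (T0.r0,T3.r0)
SC: 8 outcomes — {0/1 0/2 1/0 1/1 1/2 2/0 2/1 2/2}
TSO: 9 outcomes — {0/0 0/1 0/2 1/0 1/1 1/2 2/0 2/1 2/2}
PSO: 9 outcomes — {0/0 0/1 0/2 1/0 1/1 1/2 2/0 2/1 2/2}
target 0/0 ∈ {TSO,PSO}

SC:no TSO:yes PSO:yes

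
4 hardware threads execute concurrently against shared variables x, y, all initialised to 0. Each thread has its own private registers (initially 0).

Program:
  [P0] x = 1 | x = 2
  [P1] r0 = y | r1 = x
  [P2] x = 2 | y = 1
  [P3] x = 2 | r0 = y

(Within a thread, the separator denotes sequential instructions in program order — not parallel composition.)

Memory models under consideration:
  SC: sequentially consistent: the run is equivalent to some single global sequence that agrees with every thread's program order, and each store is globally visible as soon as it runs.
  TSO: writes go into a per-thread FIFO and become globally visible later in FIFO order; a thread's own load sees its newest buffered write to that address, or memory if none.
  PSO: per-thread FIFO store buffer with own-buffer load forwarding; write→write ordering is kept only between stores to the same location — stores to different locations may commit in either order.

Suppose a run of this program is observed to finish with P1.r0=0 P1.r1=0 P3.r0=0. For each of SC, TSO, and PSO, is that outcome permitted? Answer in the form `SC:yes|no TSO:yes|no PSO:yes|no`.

outcome vector order: (P1.r0,P1.r1,P3.r0)
SC (10): <0 0 0> <0 0 1> <0 1 0> <0 1 1> <0 2 0> <0 2 1> <1 1 0> <1 1 1> <1 2 0> <1 2 1>
TSO (10): <0 0 0> <0 0 1> <0 1 0> <0 1 1> <0 2 0> <0 2 1> <1 1 0> <1 1 1> <1 2 0> <1 2 1>
PSO (12): <0 0 0> <0 0 1> <0 1 0> <0 1 1> <0 2 0> <0 2 1> <1 0 0> <1 0 1> <1 1 0> <1 1 1> <1 2 0> <1 2 1>
target <0 0 0> ∈ {SC,TSO,PSO}

SC:yes TSO:yes PSO:yes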